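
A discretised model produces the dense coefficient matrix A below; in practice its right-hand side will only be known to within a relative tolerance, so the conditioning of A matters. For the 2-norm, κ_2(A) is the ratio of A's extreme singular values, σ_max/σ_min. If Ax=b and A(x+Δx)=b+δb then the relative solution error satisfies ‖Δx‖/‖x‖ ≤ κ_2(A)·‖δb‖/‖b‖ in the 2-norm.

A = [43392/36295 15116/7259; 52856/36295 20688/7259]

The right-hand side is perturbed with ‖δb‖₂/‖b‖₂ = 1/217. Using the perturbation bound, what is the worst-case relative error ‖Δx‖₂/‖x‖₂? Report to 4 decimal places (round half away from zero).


0.1968

AᵀA = [187064896/52693081 349879680/52693081; 349879680/52693081 656486800/52693081]; tr = 2918864/182329, det = 25600/182329
λ_max, λ_min = (2918864/182329 ± √8501096560896/33243864241)/2 = 16, 1600/182329
σ_max=√16=4, σ_min=√(1600/182329)=(40/427) → κ = 42.7000
κ_2(A)·‖δb‖/‖b‖ = 0.1968


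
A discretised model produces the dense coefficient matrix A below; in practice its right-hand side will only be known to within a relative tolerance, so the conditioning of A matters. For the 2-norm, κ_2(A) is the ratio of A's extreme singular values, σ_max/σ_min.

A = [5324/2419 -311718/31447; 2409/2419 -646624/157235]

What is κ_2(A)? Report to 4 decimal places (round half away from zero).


147.5000

form AᵀA = [34148257/5851561 -758126952/29257805; -758126952/29257805 16848079204/146289025] with trace 10530509/87025 and determinant 58564/87025
λ_max, λ_min = (10530509/87025 ± √110871233670681/7573350625)/2 = 121, 484/87025
so κ_2 = √(121 / (484/87025)) = 147.5000


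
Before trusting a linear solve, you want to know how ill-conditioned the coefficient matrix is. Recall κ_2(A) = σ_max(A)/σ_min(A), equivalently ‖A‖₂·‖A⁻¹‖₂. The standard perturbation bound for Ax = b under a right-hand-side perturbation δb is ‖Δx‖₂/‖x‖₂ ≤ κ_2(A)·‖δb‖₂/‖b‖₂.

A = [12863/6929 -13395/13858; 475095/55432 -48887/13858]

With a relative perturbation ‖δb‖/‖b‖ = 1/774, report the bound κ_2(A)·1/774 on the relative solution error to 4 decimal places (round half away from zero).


0.0672

AᵀA = [140573761/1827904 -14636745/456976; -14636745/456976 764237/57122]; tr = 976505/10816, det = 130321/43264
eigenvalues of AᵀA: λ = (tr ± √(tr²−4·det))/2 = 361/4, 361/10816
σ_max=√(361/4)=(19/2), σ_min=√(361/10816)=(19/104) → κ = 52.0000
bound on ‖Δx‖/‖x‖: κ·ε = 52.0000·1/774 = 0.0672


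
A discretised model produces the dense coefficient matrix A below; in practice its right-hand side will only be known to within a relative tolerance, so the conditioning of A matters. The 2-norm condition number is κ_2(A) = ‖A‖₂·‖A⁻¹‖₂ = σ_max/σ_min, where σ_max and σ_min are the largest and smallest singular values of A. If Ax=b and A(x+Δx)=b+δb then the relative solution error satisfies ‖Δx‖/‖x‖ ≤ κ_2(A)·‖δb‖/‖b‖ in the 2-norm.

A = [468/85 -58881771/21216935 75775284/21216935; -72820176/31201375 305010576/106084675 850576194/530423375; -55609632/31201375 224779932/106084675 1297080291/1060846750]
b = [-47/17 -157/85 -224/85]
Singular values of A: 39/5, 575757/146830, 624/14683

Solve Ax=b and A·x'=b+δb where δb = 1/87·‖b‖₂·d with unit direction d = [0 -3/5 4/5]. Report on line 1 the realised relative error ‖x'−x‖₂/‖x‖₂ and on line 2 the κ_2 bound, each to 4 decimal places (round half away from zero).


0.0487
2.1096

σ_max = 39/5, σ_min = 624/14683
κ_2(A) = (39/5) / (624/14683) = 183.5375
κ_2(A)·‖δb‖/‖b‖ = 2.1096
solve Ax = b  →  x = [14.0157 16.1976 -9.7948]
‖b‖₂ = 4.2426 and ‖x‖₂ = 23.5529
Δx = A⁻¹·δb where δb = 1/87·4.2426·d; ‖Δx‖ = 1.1475
relative error = 0.0487
tightness: 0.0487 against a bound of 2.1096 (unrounded ratio ≈ 0.0231)


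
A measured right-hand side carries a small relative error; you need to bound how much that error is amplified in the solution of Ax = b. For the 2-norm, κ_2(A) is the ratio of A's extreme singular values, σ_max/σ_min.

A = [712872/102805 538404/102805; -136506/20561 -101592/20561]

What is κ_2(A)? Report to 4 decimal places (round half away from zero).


283.6000

form AᵀA = [1158185124/12567025 868621968/12567025; 868621968/12567025 651488976/12567025] with trace 72386964/502681 and determinant 129600/502681
char-poly roots: 144 and 900/502681
so κ_2 = √(144 / (900/502681)) = 283.6000


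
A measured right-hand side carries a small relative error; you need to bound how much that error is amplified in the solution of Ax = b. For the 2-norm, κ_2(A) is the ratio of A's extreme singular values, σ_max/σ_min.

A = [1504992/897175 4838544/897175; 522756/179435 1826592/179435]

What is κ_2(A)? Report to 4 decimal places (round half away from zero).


AᵀA = [31476978576/2785200625 107797640832/2785200625; 107797640832/2785200625 369627911424/2785200625]; tr = 641767824/4456321, det = 8294400/4456321
eigenvalues of AᵀA: λ = (tr ± √(tr²−4·det))/2 = 144, 57600/4456321
κ_2(A) = √(λ_max/λ_min) = √(144 / (57600/4456321)) = 105.5500

105.5500


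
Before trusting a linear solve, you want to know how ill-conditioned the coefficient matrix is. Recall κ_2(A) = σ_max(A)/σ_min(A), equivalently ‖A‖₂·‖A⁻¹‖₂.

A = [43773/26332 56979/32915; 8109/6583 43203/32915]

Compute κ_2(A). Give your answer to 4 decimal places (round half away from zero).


AᵀA = [2968169625/693374224 779094855/173343556; 779094855/173343556 204524226/43335889]; tr = 7420401/824464, det = 2025/824464
char-poly roots: 9 and 225/824464
κ = σ_max/σ_min = 3/(15/908) = 181.6000

181.6000


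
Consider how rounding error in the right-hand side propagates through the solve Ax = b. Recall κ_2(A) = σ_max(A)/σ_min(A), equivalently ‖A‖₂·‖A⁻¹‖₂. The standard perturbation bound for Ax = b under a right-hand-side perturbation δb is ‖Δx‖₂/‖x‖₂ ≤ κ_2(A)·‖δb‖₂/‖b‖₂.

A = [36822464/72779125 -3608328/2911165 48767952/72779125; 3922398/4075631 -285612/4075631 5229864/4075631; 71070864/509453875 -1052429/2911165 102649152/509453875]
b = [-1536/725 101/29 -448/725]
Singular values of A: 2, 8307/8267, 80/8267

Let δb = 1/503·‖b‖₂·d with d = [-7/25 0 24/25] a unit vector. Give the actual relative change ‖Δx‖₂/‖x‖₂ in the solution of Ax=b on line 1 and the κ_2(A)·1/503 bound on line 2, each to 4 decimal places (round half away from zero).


0.2111
0.4109

from the listed singular values, σ₁ = 2, σ_n = 80/8267
condition number: 2 ÷ (80/8267) = 206.6750
κ_2(A)·‖δb‖/‖b‖ = 0.4109
solve Ax = b  →  x = [1.3887 3.2771 1.8516]
‖b‖₂ = 4.1231 and ‖x‖₂ = 4.0120
Δx = A⁻¹·δb where δb = 1/503·4.1231·d; ‖Δx‖ = 0.8471
realised ‖Δx‖/‖x‖ = 0.2111
so the bound overstates the realised error by a factor of ≈ 1.9461 (computed from the unrounded values)


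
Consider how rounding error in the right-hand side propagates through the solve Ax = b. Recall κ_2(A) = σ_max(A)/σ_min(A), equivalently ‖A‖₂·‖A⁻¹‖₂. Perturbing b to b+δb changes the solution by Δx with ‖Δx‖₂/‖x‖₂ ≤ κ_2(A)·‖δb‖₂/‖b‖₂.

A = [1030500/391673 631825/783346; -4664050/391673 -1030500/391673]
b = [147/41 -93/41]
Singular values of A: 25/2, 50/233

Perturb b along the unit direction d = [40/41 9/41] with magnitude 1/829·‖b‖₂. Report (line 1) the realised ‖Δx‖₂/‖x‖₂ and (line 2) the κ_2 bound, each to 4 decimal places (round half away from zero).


0.0017
0.0703

largest singular value 25/2, smallest 50/233
κ = σ_max/σ_min = (25/2)/(50/233) = 58.2500
perturbation bound = 58.2500·1/829 = 0.0703
solve Ax = b  →  x = [-2.8346 13.6917]
‖b‖₂ = 4.2426 and ‖x‖₂ = 13.9821
with δb = [0.0050 0.0011], A·Δx = δb → ‖Δx‖ = 0.0238
relative error = 0.0017
realised/bound (from unrounded values) ≈ 0.0243


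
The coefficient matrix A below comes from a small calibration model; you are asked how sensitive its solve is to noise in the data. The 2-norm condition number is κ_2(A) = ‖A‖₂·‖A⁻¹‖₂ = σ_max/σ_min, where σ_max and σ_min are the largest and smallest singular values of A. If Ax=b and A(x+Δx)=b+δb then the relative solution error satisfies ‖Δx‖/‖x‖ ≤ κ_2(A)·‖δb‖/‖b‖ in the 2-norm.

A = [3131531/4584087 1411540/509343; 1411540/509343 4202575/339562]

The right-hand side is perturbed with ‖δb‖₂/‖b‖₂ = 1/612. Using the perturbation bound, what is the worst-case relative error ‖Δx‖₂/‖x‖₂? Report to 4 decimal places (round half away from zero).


form AᵀA = [101840895481/12500805249 50269879790/1388978361; 50269879790/1388978361 99300720025/617323716] with trace 5027199229/29746116 and determinant 17850625/29746116
solving λ² − 5027199229/29746116·λ + 17850625/29746116 = 0 gives λ = 169, 105625/29746116
κ_2(A) = √(λ_max/λ_min) = √(169 / (105625/29746116)) = 218.1600
perturbation bound = 218.1600·1/612 = 0.3565

0.3565


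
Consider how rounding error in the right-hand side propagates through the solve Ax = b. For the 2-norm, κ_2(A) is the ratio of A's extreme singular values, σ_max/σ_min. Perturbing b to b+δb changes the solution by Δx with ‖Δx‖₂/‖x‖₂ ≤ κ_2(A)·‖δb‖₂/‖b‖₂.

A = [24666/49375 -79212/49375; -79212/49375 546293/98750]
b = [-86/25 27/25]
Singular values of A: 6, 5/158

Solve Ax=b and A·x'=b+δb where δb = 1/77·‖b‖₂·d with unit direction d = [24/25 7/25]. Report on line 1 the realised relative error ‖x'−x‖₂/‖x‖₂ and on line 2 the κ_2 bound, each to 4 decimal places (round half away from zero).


0.0156
2.4623

σ_max = 6, σ_min = 5/158
condition number: 6 ÷ (5/158) = 189.6000
perturbation bound = 189.6000·1/77 = 2.4623
solve Ax = b  →  x = [-91.1013 -26.2240]
‖b‖₂ = 3.6056 and ‖x‖₂ = 94.8006
re-solving with b+δb shifts x by Δx of norm 1.4797
realised ‖Δx‖/‖x‖ = 0.0156
so the bound overstates the realised error by a factor of ≈ 157.7577 (computed from the unrounded values)


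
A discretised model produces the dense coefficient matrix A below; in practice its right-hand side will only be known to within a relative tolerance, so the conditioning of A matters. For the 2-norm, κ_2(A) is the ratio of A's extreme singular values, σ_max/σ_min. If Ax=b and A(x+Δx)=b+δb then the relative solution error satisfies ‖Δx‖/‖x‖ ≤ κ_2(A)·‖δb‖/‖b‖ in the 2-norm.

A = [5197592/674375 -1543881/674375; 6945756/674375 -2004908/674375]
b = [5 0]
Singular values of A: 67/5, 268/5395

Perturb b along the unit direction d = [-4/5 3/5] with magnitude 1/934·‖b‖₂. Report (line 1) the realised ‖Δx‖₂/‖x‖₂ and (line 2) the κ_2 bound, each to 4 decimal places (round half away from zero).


0.0013
0.2888

σ_max = 67/5, σ_min = 268/5395
condition number: (67/5) ÷ (268/5395) = 269.7500
bound on ‖Δx‖/‖x‖: κ·ε = 269.7500·1/934 = 0.2888
solve Ax = b  →  x = [-22.3313 -77.3642]
‖b‖₂ = 5.0000 and ‖x‖₂ = 80.5227
δb = ε·‖b‖·d = [-0.0043 0.0032]; solving A·Δx = δb gives ‖Δx‖ = 0.1078
realised ‖Δx‖/‖x‖ = 0.0013
tightness: 0.0013 against a bound of 0.2888 (unrounded ratio ≈ 0.0046)


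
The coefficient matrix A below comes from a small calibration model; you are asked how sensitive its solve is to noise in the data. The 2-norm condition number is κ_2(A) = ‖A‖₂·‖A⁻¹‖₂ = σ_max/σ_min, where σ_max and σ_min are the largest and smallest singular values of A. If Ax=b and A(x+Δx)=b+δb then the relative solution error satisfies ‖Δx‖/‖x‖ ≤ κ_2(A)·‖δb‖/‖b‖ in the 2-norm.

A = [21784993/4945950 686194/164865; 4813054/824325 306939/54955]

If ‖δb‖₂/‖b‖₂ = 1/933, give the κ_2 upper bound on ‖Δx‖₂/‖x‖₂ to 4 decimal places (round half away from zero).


M = AᵀA = [52341740682361/978496856100 830807663147/16308280935; 830807663147/16308280935 52750646125/1087218729]. tr(M)=118688849221/1163492100, det(M)=104060401/1163492100
eigenvalues of AᵀA: λ = (tr ± √(tr²−4·det))/2 = 10201/100, 10201/11634921
so κ_2 = √((10201/100) / (10201/11634921)) = 341.1000
worst-case relative error ≤ 341.1000 × 1/933 = 0.3656

0.3656


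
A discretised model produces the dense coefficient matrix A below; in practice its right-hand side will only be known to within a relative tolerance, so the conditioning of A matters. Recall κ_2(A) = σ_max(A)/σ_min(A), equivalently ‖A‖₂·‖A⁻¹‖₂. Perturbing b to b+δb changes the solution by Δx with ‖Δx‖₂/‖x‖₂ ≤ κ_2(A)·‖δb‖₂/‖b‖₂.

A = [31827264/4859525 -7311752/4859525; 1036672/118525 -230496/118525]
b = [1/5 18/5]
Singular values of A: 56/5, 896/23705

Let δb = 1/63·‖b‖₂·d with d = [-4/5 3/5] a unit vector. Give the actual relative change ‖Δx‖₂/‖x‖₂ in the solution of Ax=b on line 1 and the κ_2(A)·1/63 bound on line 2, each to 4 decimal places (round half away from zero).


from the listed singular values, σ₁ = 56/5, σ_n = 896/23705
κ_2(A) = (56/5) / (896/23705) = 296.3125
worst-case relative error ≤ 296.3125 × 1/63 = 4.7034
solve Ax = b  →  x = [11.8764 51.5636]
‖b‖₂ = 3.6056 and ‖x‖₂ = 52.9136
δb = ε·‖b‖·d = [-0.0458 0.0343]; solving A·Δx = δb gives ‖Δx‖ = 1.5141
dividing the unrounded norms, ‖Δx‖/‖x‖ = 0.0286
tightness: 0.0286 against a bound of 4.7034 (unrounded ratio ≈ 0.0061)

0.0286
4.7034


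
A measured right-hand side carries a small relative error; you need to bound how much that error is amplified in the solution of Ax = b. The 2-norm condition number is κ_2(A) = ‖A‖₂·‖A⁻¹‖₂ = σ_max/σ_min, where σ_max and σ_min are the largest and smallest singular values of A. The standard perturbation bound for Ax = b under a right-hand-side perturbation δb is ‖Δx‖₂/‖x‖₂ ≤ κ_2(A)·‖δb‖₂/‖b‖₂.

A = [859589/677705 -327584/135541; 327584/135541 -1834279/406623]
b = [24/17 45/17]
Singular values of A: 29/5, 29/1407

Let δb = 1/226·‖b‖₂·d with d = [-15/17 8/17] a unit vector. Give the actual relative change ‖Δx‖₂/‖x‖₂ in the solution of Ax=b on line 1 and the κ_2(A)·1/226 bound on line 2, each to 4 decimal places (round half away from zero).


1.2451
1.2451

largest singular value 29/5, smallest 29/1407
κ_2(A) = (29/5) / (29/1407) = 281.4000
κ_2(A)·‖δb‖/‖b‖ = 1.2451
solve Ax = b  →  x = [0.2434 -0.4564]
‖b‖ = 3.0000, ‖x‖ = 0.5172
Δx = A⁻¹·δb where δb = 1/226·3.0000·d; ‖Δx‖ = 0.6440
relative error = 1.2451
tightness: 1.2451 against a bound of 1.2451; the bound is attained (ratio 1)


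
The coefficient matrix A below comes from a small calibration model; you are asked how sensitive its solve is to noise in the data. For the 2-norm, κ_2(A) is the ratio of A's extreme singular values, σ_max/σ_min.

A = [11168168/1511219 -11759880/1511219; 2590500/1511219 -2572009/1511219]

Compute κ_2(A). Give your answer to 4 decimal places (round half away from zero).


158.8750

AᵀA = [78190759504/1358585881 -82093459140/1358585881; -82093459140/1358585881 86204644801/1358585881]; tr = 195476105/1615441, det = 937024/1615441
λ_max, λ_min = (195476105/1615441 ± √38204852798020689/2609649624481)/2 = 121, 7744/1615441
σ_max=√121=11, σ_min=√(7744/1615441)=(88/1271) → κ = 158.8750


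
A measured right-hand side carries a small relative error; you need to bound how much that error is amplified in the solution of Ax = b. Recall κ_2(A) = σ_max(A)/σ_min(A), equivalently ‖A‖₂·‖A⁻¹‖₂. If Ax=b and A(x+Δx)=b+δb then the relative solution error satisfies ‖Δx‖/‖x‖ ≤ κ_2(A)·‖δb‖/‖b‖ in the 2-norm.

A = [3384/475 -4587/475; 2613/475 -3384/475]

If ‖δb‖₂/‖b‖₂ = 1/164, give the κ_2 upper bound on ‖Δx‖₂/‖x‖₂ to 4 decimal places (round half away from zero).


AᵀA = [731169/9025 -974592/9025; -974592/9025 1299681/9025]; tr = 81234/361, det = 2025/361
solving λ² − 81234/361·λ + 2025/361 = 0 gives λ = 225, 9/361
σ_max=√225=15, σ_min=√(9/361)=(3/19) → κ = 95.0000
bound on ‖Δx‖/‖x‖: κ·ε = 95.0000·1/164 = 0.5793

0.5793


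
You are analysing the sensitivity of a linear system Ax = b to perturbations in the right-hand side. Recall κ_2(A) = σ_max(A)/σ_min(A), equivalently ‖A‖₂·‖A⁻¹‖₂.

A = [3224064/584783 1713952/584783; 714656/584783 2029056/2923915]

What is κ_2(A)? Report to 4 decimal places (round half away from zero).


form AᵀA = [6487401472/203433169 17298948096/1017165845; 17298948096/1017165845 46137926656/5085829225] with trace 720840704/17598025 and determinant 1048576/17598025
λ_max, λ_min = (720840704/17598025 ± √519537509076566016/309690483900625)/2 = 1024/25, 1024/703921
κ = σ_max/σ_min = (32/5)/(32/839) = 167.8000

167.8000


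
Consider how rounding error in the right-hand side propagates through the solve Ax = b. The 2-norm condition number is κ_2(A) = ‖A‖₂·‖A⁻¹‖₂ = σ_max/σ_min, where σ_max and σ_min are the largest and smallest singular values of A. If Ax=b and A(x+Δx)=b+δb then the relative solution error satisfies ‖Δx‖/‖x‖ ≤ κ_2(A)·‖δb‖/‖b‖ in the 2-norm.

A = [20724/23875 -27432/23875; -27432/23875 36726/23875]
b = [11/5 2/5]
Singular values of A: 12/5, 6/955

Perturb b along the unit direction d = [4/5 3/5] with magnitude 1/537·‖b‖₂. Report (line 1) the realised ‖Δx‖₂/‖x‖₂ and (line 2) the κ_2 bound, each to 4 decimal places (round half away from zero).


0.0021
0.7114

from the listed singular values, σ₁ = 12/5, σ_n = 6/955
condition number: (12/5) ÷ (6/955) = 382.0000
κ_2(A)·‖δb‖/‖b‖ = 0.7114
solve Ax = b  →  x = [254.9167 190.6667]
‖b‖₂ = 2.2361 and ‖x‖₂ = 318.3336
δb = ε·‖b‖·d = [0.0033 0.0025]; solving A·Δx = δb gives ‖Δx‖ = 0.6628
realised ‖Δx‖/‖x‖ = 0.0021
so the bound overstates the realised error by a factor of ≈ 341.6715 (computed from the unrounded values)


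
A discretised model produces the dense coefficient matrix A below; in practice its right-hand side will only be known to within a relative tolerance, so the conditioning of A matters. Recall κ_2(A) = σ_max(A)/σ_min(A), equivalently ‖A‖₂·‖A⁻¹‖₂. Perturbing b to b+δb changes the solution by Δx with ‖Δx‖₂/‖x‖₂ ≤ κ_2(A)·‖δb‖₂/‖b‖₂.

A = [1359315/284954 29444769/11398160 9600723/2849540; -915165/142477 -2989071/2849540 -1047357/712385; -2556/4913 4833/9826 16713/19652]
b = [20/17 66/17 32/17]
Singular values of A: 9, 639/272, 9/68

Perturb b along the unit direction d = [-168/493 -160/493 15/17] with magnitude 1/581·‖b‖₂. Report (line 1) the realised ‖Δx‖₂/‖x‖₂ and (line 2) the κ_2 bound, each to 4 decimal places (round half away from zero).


0.0339
0.1170

largest singular value 9, smallest 9/68
κ = σ_max/σ_min = 9/(9/68) = 68.0000
bound on ‖Δx‖/‖x‖: κ·ε = 68.0000·1/581 = 0.1170
solve Ax = b  →  x = [-0.9973 0.8387 1.1182]
‖b‖₂ = 4.4721 and ‖x‖₂ = 1.7171
re-solving with b+δb shifts x by Δx of norm 0.0582
relative error = 0.0339
tightness: 0.0339 against a bound of 0.1170 (unrounded ratio ≈ 0.2894)


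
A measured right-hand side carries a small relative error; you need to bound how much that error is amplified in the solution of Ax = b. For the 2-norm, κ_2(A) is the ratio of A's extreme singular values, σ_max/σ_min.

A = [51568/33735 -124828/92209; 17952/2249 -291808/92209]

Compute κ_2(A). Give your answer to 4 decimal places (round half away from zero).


M = AᵀA = [5782382848/87542325 -159503168/5836155; -159503168/5836155 4609616/389077]. tr(M)=524580496/6734025, det(M)=239878144/6734025
char-poly roots: 1936/25 and 123904/269361
σ_max=√(1936/25)=(44/5), σ_min=√(123904/269361)=(352/519) → κ = 12.9750

12.9750


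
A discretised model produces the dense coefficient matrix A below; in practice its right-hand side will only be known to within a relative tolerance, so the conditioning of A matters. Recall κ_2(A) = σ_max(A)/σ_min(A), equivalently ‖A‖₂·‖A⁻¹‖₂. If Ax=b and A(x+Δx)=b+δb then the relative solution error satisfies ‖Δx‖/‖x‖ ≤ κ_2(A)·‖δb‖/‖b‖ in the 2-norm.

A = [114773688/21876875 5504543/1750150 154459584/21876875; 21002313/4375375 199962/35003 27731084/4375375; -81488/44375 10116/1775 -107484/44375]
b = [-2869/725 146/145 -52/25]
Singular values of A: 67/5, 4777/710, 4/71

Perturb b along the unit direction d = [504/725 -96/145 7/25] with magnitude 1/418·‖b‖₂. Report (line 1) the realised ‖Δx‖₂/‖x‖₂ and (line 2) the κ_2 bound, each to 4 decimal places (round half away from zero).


σ_max = 67/5, σ_min = 4/71
condition number: (67/5) ÷ (4/71) = 237.8500
perturbation bound = 237.8500·1/418 = 0.5690
solve Ax = b  →  x = [56.7629 -0.2014 -42.6494]
‖b‖ = 4.5826, ‖x‖ = 71.0003
δb = ε·‖b‖·d = [0.0076 -0.0073 0.0031]; solving A·Δx = δb gives ‖Δx‖ = 0.1946
realised ‖Δx‖/‖x‖ = 0.0027
tightness: 0.0027 against a bound of 0.5690 (unrounded ratio ≈ 0.0048)

0.0027
0.5690


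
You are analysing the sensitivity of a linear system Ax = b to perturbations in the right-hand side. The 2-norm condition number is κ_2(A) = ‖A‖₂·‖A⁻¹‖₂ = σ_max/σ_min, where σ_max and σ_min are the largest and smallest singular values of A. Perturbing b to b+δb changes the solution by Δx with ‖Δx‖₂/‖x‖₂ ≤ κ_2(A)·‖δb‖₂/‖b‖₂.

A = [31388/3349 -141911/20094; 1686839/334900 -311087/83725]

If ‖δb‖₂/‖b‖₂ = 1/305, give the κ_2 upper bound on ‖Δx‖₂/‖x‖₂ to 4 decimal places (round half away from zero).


0.7751

form AᵀA = [43935955889/388090000 -24713284211/291067500; -24713284211/291067500 55607653381/873202500] with trace 24714168661/139712400 and determinant 312900721/558849600
eigenvalues of AᵀA: λ = (tr ± √(tr²−4·det))/2 = 17689/100, 17689/5588496
σ_max=√(17689/100)=(133/10), σ_min=√(17689/5588496)=(133/2364) → κ = 236.4000
perturbation bound = 236.4000·1/305 = 0.7751


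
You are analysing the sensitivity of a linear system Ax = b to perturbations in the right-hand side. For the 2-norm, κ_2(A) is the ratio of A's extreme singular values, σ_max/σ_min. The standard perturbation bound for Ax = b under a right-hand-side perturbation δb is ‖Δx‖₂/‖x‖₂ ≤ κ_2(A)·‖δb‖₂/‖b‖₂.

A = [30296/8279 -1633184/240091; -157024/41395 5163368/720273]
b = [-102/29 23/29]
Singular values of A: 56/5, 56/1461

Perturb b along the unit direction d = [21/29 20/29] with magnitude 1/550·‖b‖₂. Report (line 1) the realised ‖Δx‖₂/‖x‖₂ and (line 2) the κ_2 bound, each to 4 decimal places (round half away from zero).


0.0033
0.5313

largest singular value 56/5, smallest 56/1461
κ_2(A) = (56/5) / (56/1461) = 292.2000
κ_2(A)·‖δb‖/‖b‖ = 0.5313
solve Ax = b  →  x = [-46.1660 -24.3183]
2-norm of b is 3.6056; of x, 52.1793
re-solving with b+δb shifts x by Δx of norm 0.1710
realised ‖Δx‖/‖x‖ = 0.0033
tightness: 0.0033 against a bound of 0.5313 (unrounded ratio ≈ 0.0062)


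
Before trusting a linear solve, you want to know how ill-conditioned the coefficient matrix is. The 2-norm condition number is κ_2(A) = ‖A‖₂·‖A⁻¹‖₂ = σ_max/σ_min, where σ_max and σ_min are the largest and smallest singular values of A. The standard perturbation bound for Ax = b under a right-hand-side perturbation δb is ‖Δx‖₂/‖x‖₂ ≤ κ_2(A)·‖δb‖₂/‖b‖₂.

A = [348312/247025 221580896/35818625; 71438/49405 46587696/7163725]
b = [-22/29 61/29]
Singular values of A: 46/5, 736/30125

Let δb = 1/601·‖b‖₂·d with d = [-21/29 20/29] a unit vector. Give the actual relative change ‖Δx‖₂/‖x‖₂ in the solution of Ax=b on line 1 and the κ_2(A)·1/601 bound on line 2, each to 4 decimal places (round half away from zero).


0.0019
0.6266

largest singular value 46/5, smallest 736/30125
κ = σ_max/σ_min = (46/5)/(736/30125) = 376.5625
perturbation bound = 376.5625·1/601 = 0.6266
solve Ax = b  →  x = [-79.8409 18.0756]
‖b‖ = 2.2361, ‖x‖ = 81.8615
Δx = A⁻¹·δb where δb = 1/601·2.2361·d; ‖Δx‖ = 0.1523
dividing the unrounded norms, ‖Δx‖/‖x‖ = 0.0019
tightness: 0.0019 against a bound of 0.6266 (unrounded ratio ≈ 0.0030)


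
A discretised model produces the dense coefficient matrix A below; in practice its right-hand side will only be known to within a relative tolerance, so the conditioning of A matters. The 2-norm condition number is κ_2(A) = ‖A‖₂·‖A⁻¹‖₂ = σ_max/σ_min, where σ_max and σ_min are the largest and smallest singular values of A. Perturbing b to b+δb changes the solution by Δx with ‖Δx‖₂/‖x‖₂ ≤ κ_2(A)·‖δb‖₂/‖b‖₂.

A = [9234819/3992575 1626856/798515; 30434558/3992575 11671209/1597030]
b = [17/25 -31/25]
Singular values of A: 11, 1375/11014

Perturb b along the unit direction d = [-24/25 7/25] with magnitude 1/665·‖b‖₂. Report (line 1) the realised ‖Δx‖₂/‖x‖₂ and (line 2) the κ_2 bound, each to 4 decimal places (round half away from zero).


0.0021
0.1325

largest singular value 11, smallest 1375/11014
condition number: 11 ÷ (1375/11014) = 88.1120
κ_2(A)·‖δb‖/‖b‖ = 0.1325
solve Ax = b  →  x = [5.4584 -5.8632]
‖b‖ = 1.4142, ‖x‖ = 8.0107
re-solving with b+δb shifts x by Δx of norm 0.0170
dividing the unrounded norms, ‖Δx‖/‖x‖ = 0.0021
so the bound overstates the realised error by a factor of ≈ 62.3086 (computed from the unrounded values)


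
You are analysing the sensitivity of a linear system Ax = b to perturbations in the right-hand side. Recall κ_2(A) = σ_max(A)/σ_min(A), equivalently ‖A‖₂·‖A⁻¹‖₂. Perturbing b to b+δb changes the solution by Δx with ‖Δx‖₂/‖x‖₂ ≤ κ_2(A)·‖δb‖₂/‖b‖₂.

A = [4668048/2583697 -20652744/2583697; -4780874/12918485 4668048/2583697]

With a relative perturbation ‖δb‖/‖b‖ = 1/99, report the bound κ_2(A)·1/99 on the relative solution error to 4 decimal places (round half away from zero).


M = AᵀA = [337670172196/99278557225 -300034117152/19855711445; -300034117152/19855711445 266702264640/3971142289]. tr(M)=4167297316/59059225, det(M)=5531904/59059225
solving λ² − 4167297316/59059225·λ + 5531904/59059225 = 0 gives λ = 1764/25, 3136/2362369
κ_2(A) = √(λ_max/λ_min) = √((1764/25) / (3136/2362369)) = 230.5500
worst-case relative error ≤ 230.5500 × 1/99 = 2.3288

2.3288


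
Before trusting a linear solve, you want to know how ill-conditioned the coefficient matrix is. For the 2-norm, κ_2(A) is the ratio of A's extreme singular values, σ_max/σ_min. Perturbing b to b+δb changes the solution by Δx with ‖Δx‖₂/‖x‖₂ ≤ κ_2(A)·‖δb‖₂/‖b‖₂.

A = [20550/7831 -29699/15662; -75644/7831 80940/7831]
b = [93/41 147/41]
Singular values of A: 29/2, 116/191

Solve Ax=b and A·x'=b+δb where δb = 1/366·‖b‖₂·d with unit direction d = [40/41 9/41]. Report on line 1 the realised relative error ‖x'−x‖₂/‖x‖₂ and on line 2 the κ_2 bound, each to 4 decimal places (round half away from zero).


σ_max = 29/2, σ_min = 116/191
κ = σ_max/σ_min = (29/2)/(116/191) = 23.8750
perturbation bound = 23.8750·1/366 = 0.0652
solve Ax = b  →  x = [3.4343 3.5565]
‖b‖ = 4.2426, ‖x‖ = 4.9440
with δb = [0.0113 0.0025], A·Δx = δb → ‖Δx‖ = 0.0191
realised ‖Δx‖/‖x‖ = 0.0039
so the bound overstates the realised error by a factor of ≈ 16.8970 (computed from the unrounded values)

0.0039
0.0652


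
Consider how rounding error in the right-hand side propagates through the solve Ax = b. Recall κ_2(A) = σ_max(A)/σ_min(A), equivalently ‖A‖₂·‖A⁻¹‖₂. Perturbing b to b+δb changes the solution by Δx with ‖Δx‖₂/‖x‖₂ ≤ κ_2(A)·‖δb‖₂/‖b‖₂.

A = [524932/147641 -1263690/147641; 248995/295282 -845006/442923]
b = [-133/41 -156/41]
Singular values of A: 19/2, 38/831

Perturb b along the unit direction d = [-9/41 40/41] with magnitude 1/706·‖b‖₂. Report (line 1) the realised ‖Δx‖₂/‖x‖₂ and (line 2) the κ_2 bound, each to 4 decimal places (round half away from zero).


0.0024
0.2943

σ_max = 19/2, σ_min = 38/831
κ = σ_max/σ_min = (19/2)/(38/831) = 207.7500
κ_2(A)·‖δb‖/‖b‖ = 0.2943
solve Ax = b  →  x = [-60.7206 -24.8441]
‖b‖₂ = 5.0000 and ‖x‖₂ = 65.6066
with δb = [-0.0016 0.0069], A·Δx = δb → ‖Δx‖ = 0.1549
dividing the unrounded norms, ‖Δx‖/‖x‖ = 0.0024
so the bound overstates the realised error by a factor of ≈ 124.6526 (computed from the unrounded values)


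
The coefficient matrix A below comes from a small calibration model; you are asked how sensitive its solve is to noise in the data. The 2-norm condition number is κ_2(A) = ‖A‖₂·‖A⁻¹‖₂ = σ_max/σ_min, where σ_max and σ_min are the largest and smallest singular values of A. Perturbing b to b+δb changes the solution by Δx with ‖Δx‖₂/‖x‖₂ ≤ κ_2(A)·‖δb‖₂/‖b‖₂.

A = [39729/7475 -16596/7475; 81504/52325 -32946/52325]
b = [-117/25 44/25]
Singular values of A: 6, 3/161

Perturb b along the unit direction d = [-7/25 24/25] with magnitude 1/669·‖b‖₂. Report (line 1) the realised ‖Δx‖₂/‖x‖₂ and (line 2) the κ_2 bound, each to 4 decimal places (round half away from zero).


0.0025
0.4813

σ_max = 6, σ_min = 3/161
κ_2(A) = 6 / (3/161) = 322.0000
perturbation bound = 322.0000·1/669 = 0.4813
solve Ax = b  →  x = [61.3077 148.8718]
2-norm of b is 5.0000; of x, 161.0014
δb = ε·‖b‖·d = [-0.0021 0.0072]; solving A·Δx = δb gives ‖Δx‖ = 0.4011
relative error = 0.0025
tightness: 0.0025 against a bound of 0.4813 (unrounded ratio ≈ 0.0052)


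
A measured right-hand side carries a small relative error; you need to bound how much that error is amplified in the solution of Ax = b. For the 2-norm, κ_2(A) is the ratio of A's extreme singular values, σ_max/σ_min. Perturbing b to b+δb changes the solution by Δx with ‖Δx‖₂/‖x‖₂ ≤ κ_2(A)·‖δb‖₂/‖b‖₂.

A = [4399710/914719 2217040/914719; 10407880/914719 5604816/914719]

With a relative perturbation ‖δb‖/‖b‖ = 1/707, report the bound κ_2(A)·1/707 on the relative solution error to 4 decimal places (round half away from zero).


form AᵀA = [755511326500/4950951769 402891037920/4950951769; 402891037920/4950951769 214965850624/4950951769] with trace 3358052516/17131321 and determinant 61465600/17131321
eigenvalues of AᵀA: λ = (tr ± √(tr²−4·det))/2 = 196, 313600/17131321
so κ_2 = √(196 / (313600/17131321)) = 103.4750
bound on ‖Δx‖/‖x‖: κ·ε = 103.4750·1/707 = 0.1464

0.1464


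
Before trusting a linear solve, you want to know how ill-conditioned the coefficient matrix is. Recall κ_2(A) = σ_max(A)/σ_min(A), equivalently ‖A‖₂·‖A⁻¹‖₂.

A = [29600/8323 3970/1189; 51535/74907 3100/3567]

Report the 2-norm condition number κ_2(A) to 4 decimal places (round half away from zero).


31.5000

form AᵀA = [43798225/3337929 1982500/158949; 1982500/158949 90100/7569] with trace 99325/3969 and determinant 2500/3969
solving λ² − 99325/3969·λ + 2500/3969 = 0 gives λ = 25, 100/3969
σ_max=√25=5, σ_min=√(100/3969)=(10/63) → κ = 31.5000


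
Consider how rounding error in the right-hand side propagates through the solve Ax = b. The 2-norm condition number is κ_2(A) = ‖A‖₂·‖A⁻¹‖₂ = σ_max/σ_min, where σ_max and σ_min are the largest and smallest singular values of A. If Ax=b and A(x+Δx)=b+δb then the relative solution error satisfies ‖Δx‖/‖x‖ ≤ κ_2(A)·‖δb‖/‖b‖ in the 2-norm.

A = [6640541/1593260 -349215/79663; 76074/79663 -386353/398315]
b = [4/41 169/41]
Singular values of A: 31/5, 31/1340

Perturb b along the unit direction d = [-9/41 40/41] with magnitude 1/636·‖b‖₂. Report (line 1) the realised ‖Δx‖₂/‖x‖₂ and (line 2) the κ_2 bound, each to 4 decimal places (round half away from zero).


σ_max = 31/5, σ_min = 31/1340
κ = σ_max/σ_min = (31/5)/(31/1340) = 268.0000
bound on ‖Δx‖/‖x‖: κ·ε = 268.0000·1/636 = 0.4214
solve Ax = b  →  x = [125.3170 119.1268]
2-norm of b is 4.1231; of x, 172.9033
δb = ε·‖b‖·d = [-0.0014 0.0063]; solving A·Δx = δb gives ‖Δx‖ = 0.2802
dividing the unrounded norms, ‖Δx‖/‖x‖ = 0.0016
tightness: 0.0016 against a bound of 0.4214 (unrounded ratio ≈ 0.0038)

0.0016
0.4214


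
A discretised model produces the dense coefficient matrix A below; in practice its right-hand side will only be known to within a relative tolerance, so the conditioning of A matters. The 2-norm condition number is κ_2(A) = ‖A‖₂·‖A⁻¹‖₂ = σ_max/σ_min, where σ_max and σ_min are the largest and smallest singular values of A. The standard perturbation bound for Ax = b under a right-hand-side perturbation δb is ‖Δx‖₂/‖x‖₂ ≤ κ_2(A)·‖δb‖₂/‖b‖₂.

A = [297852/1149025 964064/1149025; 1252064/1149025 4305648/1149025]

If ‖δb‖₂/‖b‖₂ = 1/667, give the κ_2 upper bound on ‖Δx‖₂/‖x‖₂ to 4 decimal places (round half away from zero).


0.4202

M = AᵀA = [7882832/6283205 27022464/6283205; 27022464/6283205 92649728/6283205]. tr(M)=20106512/1256641, det(M)=4096/1256641
eigenvalues of AᵀA: λ = (tr ± √(tr²−4·det))/2 = 16, 256/1256641
σ_max=√16=4, σ_min=√(256/1256641)=(16/1121) → κ = 280.2500
perturbation bound = 280.2500·1/667 = 0.4202


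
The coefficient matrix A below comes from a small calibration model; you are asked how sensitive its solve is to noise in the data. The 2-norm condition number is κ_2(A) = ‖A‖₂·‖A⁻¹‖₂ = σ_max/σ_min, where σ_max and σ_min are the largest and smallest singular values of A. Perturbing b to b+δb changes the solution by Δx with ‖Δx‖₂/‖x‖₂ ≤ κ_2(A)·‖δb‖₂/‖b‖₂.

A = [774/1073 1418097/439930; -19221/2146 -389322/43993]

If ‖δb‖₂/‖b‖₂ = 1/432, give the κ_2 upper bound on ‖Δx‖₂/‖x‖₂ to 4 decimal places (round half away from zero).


AᵀA = [371843145/4605316 469675584/5756645; 469675584/5756645 10213064289/115132900]; tr = 11598777/68450, det = 276922881/547600
char-poly roots: 16641/100 and 16641/5476
κ_2(A) = √(λ_max/λ_min) = √((16641/100) / (16641/5476)) = 7.4000
bound on ‖Δx‖/‖x‖: κ·ε = 7.4000·1/432 = 0.0171

0.0171


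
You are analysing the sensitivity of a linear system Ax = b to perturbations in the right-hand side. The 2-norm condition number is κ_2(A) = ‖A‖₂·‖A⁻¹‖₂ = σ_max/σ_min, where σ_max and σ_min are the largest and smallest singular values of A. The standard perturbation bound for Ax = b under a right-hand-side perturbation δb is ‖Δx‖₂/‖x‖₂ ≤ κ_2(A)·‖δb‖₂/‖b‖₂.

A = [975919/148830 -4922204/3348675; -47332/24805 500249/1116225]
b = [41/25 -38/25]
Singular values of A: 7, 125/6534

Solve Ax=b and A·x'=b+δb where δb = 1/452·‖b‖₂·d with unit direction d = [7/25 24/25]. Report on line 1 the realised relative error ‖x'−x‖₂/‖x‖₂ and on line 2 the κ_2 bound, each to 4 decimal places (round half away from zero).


σ_max = 7, σ_min = 125/6534
κ_2(A) = 7 / (125/6534) = 365.9040
perturbation bound = 365.9040·1/452 = 0.8095
solve Ax = b  →  x = [-11.1956 -51.0598]
2-norm of b is 2.2361; of x, 52.2728
re-solving with b+δb shifts x by Δx of norm 0.2586
relative error = 0.0049
so the bound overstates the realised error by a factor of ≈ 163.6397 (computed from the unrounded values)

0.0049
0.8095


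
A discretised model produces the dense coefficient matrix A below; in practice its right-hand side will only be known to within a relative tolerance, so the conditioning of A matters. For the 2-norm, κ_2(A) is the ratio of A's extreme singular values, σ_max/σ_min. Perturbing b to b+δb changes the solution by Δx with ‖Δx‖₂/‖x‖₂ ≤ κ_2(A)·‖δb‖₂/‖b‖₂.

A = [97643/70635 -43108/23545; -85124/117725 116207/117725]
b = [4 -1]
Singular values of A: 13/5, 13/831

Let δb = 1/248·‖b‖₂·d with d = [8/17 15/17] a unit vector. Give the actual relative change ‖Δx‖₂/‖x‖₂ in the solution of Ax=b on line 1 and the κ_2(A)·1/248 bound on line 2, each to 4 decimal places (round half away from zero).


0.0166
0.6702

σ_max = 13/5, σ_min = 13/831
κ = σ_max/σ_min = (13/5)/(13/831) = 166.2000
worst-case relative error ≤ 166.2000 × 1/248 = 0.6702
solve Ax = b  →  x = [52.0615 37.1231]
2-norm of b is 4.1231; of x, 63.9416
with δb = [0.0078 0.0147], A·Δx = δb → ‖Δx‖ = 1.0627
relative error = 0.0166
tightness: 0.0166 against a bound of 0.6702 (unrounded ratio ≈ 0.0248)


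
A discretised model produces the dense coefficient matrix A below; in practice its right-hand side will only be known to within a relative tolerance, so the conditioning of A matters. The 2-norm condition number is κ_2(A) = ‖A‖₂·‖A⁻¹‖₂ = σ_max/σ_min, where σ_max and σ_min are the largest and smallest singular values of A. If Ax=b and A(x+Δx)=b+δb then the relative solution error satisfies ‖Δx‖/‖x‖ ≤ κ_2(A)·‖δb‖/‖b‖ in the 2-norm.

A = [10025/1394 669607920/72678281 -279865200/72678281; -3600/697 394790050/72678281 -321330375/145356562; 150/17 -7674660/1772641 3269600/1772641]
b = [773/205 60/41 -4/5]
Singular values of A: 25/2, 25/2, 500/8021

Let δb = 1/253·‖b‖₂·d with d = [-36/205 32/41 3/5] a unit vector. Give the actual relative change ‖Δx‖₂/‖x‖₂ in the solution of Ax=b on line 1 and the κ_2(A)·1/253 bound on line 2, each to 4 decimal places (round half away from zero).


0.7926
0.7926

largest singular value 25/2, smallest 500/8021
κ = σ_max/σ_min = (25/2)/(500/8021) = 200.5250
κ_2(A)·‖δb‖/‖b‖ = 0.7926
solve Ax = b  →  x = [0.0800 0.2954 -0.1231]
‖b‖₂ = 4.1231 and ‖x‖₂ = 0.3298
Δx = A⁻¹·δb where δb = 1/253·4.1231·d; ‖Δx‖ = 0.2614
realised ‖Δx‖/‖x‖ = 0.7926
tightness: 0.7926 against a bound of 0.7926; the bound is attained (ratio 1)


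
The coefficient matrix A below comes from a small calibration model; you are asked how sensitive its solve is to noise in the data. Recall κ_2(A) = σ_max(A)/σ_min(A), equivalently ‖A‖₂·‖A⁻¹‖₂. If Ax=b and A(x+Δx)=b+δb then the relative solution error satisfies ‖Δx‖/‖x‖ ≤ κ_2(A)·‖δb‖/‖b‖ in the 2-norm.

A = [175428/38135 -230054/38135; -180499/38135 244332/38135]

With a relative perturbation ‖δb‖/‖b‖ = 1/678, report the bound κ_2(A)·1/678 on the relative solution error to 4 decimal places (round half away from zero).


form AᵀA = [15066557/345845 -20085516/345845; -20085516/345845 26783108/345845] with trace 8369933/69169 and determinant 58564/69169
eigenvalues of AᵀA: λ = (tr ± √(tr²−4·det))/2 = 121, 484/69169
κ_2(A) = √(λ_max/λ_min) = √(121 / (484/69169)) = 131.5000
perturbation bound = 131.5000·1/678 = 0.1940

0.1940


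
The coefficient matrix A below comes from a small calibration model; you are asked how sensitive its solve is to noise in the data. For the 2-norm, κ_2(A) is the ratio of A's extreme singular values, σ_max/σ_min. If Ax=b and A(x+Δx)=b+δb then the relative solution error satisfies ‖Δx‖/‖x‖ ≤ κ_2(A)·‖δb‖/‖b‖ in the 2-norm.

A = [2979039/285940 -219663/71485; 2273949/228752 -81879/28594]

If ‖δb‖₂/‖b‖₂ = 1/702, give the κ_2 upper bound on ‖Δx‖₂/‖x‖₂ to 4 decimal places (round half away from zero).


0.4495

AᵀA = [322551575721/1555513600 -11759564691/194439200; -11759564691/194439200 428789061/24304900]; tr = 13999763025/62220544, det = 31640625/62220544
eigenvalues of AᵀA: λ = (tr ± √(tr²−4·det))/2 = 225, 140625/62220544
κ_2(A) = √(λ_max/λ_min) = √(225 / (140625/62220544)) = 315.5200
worst-case relative error ≤ 315.5200 × 1/702 = 0.4495
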